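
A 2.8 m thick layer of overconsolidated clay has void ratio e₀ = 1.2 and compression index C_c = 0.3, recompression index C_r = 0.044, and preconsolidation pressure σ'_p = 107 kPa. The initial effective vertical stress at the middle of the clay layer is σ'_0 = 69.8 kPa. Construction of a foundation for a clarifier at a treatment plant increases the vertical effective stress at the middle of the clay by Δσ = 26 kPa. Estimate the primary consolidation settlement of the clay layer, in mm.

S_c ≈ 7.7 mm

Final effective stress: σ'_f = 69.8 + 26 = 95.8 kPa.
σ'_f = 95.8 ≤ σ'_p = 107 kPa, so the clay remains overconsolidated and only the recompression index applies:
S_c = C_r·H/(1+e₀)·log₁₀(σ'_f/σ'_0) = 0.044×2.8/2.2×log₁₀(95.8/69.8)
    = 0.055999 × 0.13751 = 0.0077 m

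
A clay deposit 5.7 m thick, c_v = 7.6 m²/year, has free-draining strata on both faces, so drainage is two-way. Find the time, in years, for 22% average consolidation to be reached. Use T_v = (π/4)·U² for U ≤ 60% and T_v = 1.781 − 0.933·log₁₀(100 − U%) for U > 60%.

Drainage path length: H_d = H/2 = 2.85 m (double drainage).
U ≤ 60%: T_v = (π/4)·U² = (π/4)×0.22² = 0.038013.
t = T_v·H_d²/c_v = 0.038013×2.85²/7.6 = 0.04063 years.

t ≈ 0.0406 years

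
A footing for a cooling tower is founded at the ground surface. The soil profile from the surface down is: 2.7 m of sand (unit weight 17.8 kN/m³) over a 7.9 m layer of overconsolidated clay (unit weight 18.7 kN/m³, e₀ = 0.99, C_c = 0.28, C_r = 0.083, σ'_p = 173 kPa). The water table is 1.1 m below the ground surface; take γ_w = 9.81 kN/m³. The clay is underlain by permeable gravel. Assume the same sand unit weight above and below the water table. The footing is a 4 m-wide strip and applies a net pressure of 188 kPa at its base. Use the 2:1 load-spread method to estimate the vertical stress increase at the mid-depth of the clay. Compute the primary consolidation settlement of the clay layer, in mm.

S_c ≈ 102 mm

Mid-depth of clay below the ground surface: z = 2.7 + 7.9/2 = 6.65 m.
Total vertical stress at mid-clay: σ_v = 17.8×2.7 + 18.7×3.95 = 121.92 kPa.
Pore pressure: u = 9.81×(6.65 − 1.1) = 54.446 kPa.
Initial effective stress: σ'_0 = σ_v − u = 121.92 − 54.446 = 67.474 kPa.
Stress increase at mid-clay by the 2:1 spreading method:
Δσ = qB/(B+z) = 188×4/(4+6.65) = 70.61 kPa
Final effective stress: σ'_f = 67.474 + 70.61 = 138.08 kPa.
σ'_f = 138.08 ≤ σ'_p = 173 kPa, so the clay remains overconsolidated and only the recompression index applies:
S_c = C_r·H/(1+e₀)·log₁₀(σ'_f/σ'_0) = 0.083×7.9/1.99×log₁₀(138.08/67.474)
    = 0.32949 × 0.31099 = 0.1025 m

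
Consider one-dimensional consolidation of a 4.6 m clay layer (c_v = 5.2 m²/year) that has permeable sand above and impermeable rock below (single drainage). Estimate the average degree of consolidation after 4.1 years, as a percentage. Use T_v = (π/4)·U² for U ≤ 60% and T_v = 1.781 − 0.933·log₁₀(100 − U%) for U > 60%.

U ≈ 93.3 %

Drainage path length: H_d = H = 4.6 m (single drainage).
T_v = c_v·t/H_d² = 5.2×4.1/4.6² = 1.0076.
T_v = 1.0076 corresponds to the U > 60% branch:
U = 1 − 10^((1.781 − T_v)/0.933)/100 = 0.9326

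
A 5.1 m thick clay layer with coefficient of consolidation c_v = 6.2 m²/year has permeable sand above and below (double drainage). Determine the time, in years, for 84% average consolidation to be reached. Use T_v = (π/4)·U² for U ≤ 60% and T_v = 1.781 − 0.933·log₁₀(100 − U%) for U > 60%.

t ≈ 0.69 years

Drainage path length: H_d = H/2 = 2.55 m (double drainage).
U > 60%: T_v = 1.781 − 0.933·log₁₀(100 − 84) = 0.65756.
t = T_v·H_d²/c_v = 0.65756×2.55²/6.2 = 0.6896 years.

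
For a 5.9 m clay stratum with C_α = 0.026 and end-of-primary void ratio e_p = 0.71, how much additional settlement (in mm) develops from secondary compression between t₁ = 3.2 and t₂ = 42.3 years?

S_s ≈ 101 mm

Secondary compression: S_s = C_α·H/(1+e_p)·log₁₀(t₂/t₁)
S_s = 0.026×5.9/(1+0.71)×log₁₀(42.3/3.2)
    = 0.08971 × 1.121 = 0.1006 m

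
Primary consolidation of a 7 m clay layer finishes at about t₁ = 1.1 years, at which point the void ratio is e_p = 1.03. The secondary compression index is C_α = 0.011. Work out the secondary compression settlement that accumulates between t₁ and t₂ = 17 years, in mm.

Secondary compression: S_s = C_α·H/(1+e_p)·log₁₀(t₂/t₁)
S_s = 0.011×7/(1+1.03)×log₁₀(17/1.1)
    = 0.03793 × 1.189 = 0.0451 m

S_s ≈ 45.1 mm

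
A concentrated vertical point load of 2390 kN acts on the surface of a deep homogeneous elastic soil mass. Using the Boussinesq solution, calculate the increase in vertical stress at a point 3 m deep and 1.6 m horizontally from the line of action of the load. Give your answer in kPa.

Boussinesq vertical stress below a point load on an elastic half-space:
Δσ_z = 3P/(2πz²) · [1 + (r/z)²]^(−5/2)
r/z = 1.6/3 = 0.53333; [1+(r/z)²]^(−5/2) = 0.53482.
Δσ_z = 3×2390/(2π×3²) × 0.53482 = 126.79 × 0.53482 = 67.81 kPa

Δσ_z ≈ 67.8 kPa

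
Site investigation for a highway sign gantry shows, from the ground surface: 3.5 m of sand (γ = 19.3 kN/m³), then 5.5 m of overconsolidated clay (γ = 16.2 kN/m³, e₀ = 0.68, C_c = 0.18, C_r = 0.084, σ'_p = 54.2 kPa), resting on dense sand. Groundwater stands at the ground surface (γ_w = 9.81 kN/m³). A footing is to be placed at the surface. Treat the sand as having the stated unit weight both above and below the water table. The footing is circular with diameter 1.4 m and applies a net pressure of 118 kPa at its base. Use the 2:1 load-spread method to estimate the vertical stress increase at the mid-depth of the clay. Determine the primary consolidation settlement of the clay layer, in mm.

S_c ≈ 10.3 mm

Mid-depth of clay below the ground surface: z = 3.5 + 5.5/2 = 6.25 m.
Total vertical stress at mid-clay: σ_v = 19.3×3.5 + 16.2×2.75 = 112.1 kPa.
Pore pressure: u = 9.81×(6.25 − 0) = 61.312 kPa.
Initial effective stress: σ'_0 = σ_v − u = 112.1 − 61.312 = 50.788 kPa.
Stress increase at mid-clay by the 2:1 spreading method:
Δσ ≈ qD²/(D+z)² = 118×1.4²/(1.4+6.25)² = 3.952 kPa
Final effective stress: σ'_f = 50.788 + 3.952 = 54.74 kPa.
σ'_f = 54.74 > σ'_p = 54.2 kPa, so the stress path crosses the preconsolidation pressure — recompression up to σ'_p, then virgin compression beyond:
S_c = H/(1+e₀)·[C_r·log₁₀(σ'_p/σ'_0) + C_c·log₁₀(σ'_f/σ'_p)]
    = 5.5/1.68 × [0.084×log₁₀(54.2/50.788) + 0.18×log₁₀(54.74/54.2)]
    = 3.2738 × [0.002372 + 0.00077499] = 0.0103 m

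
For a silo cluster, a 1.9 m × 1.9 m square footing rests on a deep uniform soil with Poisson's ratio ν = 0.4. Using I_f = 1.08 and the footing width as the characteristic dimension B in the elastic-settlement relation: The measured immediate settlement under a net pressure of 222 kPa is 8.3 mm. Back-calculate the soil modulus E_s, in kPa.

E_s ≈ 46100 kPa

S_e = q·B·(1−ν²)/E_s · I_f  ⇒  E_s = q·B·(1−ν²)·I_f / S_e.
E_s = 222 × 1.9 × 0.84 × 1.08 / 0.0083 = 46100 kPa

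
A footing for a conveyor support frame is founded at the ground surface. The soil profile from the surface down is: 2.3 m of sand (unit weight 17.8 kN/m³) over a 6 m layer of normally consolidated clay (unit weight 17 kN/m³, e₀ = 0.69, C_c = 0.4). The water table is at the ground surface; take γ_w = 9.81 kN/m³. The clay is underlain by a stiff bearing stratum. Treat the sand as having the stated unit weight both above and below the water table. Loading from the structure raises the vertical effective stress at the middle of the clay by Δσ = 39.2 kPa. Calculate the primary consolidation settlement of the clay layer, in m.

S_c ≈ 0.422 m

Mid-depth of clay below the ground surface: z = 2.3 + 6/2 = 5.3 m.
Total vertical stress at mid-clay: σ_v = 17.8×2.3 + 17×3 = 91.94 kPa.
Pore pressure: u = 9.81×(5.3 − 0) = 51.993 kPa.
Initial effective stress: σ'_0 = σ_v − u = 91.94 − 51.993 = 39.947 kPa.
Final effective stress: σ'_f = σ'_0 + Δσ = 39.947 + 39.2 = 79.147 kPa.
Normally consolidated clay, so the full stress increment lies on the virgin compression line:
S_c = C_c·H/(1+e₀)·log₁₀(σ'_f/σ'_0) = 0.4×6/(1+0.69)×log₁₀(79.147/39.947)
    = 1.4201 × 0.29695 = 0.4217 m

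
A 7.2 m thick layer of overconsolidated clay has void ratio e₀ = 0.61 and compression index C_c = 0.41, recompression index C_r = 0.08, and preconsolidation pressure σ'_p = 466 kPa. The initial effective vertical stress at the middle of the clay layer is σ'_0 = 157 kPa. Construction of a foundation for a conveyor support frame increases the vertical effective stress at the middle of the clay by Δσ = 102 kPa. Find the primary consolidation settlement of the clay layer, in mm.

S_c ≈ 77.8 mm

Final effective stress: σ'_f = 157 + 102 = 259 kPa.
σ'_f = 259 ≤ σ'_p = 466 kPa, so the clay remains overconsolidated and only the recompression index applies:
S_c = C_r·H/(1+e₀)·log₁₀(σ'_f/σ'_0) = 0.08×7.2/1.61×log₁₀(259/157)
    = 0.35776 × 0.2174 = 0.07778 m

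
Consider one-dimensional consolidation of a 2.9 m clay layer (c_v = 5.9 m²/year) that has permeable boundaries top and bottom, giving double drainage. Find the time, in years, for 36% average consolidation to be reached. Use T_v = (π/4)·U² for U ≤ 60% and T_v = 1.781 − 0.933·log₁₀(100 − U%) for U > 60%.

Drainage path length: H_d = H/2 = 1.45 m (double drainage).
U ≤ 60%: T_v = (π/4)·U² = (π/4)×0.36² = 0.10179.
t = T_v·H_d²/c_v = 0.10179×1.45²/5.9 = 0.03627 years.

t ≈ 0.0363 years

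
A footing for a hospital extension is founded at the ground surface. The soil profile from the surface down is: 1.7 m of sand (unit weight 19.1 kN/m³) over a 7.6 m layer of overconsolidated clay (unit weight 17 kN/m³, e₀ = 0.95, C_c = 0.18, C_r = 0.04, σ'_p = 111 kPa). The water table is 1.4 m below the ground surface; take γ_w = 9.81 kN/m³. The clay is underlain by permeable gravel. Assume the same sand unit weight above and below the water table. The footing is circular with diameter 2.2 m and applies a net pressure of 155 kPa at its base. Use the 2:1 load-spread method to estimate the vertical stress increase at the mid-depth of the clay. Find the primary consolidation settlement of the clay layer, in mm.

Mid-depth of clay below the ground surface: z = 1.7 + 7.6/2 = 5.5 m.
Total vertical stress at mid-clay: σ_v = 19.1×1.7 + 17×3.8 = 97.07 kPa.
Pore pressure: u = 9.81×(5.5 − 1.4) = 40.221 kPa.
Initial effective stress: σ'_0 = σ_v − u = 97.07 − 40.221 = 56.849 kPa.
Stress increase at mid-clay by the 2:1 spreading method:
Δσ ≈ qD²/(D+z)² = 155×2.2²/(2.2+5.5)² = 12.653 kPa
Final effective stress: σ'_f = 56.849 + 12.653 = 69.502 kPa.
σ'_f = 69.502 ≤ σ'_p = 111 kPa, so the clay remains overconsolidated and only the recompression index applies:
S_c = C_r·H/(1+e₀)·log₁₀(σ'_f/σ'_0) = 0.04×7.6/1.95×log₁₀(69.502/56.849)
    = 0.1559 × 0.087274 = 0.01361 m

S_c ≈ 13.6 mm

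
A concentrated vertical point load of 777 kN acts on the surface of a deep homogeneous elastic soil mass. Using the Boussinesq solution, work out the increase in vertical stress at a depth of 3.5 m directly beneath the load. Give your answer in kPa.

Δσ_z ≈ 30.3 kPa

Boussinesq vertical stress below a point load on an elastic half-space:
Δσ_z = 3P/(2πz²) · [1 + (r/z)²]^(−5/2)
r/z = 0/3.5 = 0; [1+(r/z)²]^(−5/2) = 1.
Δσ_z = 3×777/(2π×3.5²) × 1 = 30.285 × 1 = 30.29 kPa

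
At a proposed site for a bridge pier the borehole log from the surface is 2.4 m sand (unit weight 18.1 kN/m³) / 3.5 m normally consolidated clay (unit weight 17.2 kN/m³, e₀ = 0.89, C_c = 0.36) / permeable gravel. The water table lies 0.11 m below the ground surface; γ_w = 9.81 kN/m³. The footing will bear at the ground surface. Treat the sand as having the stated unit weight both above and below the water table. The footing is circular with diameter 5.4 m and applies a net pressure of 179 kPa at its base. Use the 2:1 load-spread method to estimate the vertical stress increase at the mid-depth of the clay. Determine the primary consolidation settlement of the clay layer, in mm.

S_c ≈ 286 mm

Mid-depth of clay below the ground surface: z = 2.4 + 3.5/2 = 4.15 m.
Total vertical stress at mid-clay: σ_v = 18.1×2.4 + 17.2×1.75 = 73.54 kPa.
Pore pressure: u = 9.81×(4.15 − 0.11) = 39.632 kPa.
Initial effective stress: σ'_0 = σ_v − u = 73.54 − 39.632 = 33.908 kPa.
Stress increase at mid-clay by the 2:1 spreading method:
Δσ ≈ qD²/(D+z)² = 179×5.4²/(5.4+4.15)² = 57.231 kPa
Final effective stress: σ'_f = σ'_0 + Δσ = 33.908 + 57.231 = 91.139 kPa.
Normally consolidated clay, so the full stress increment lies on the virgin compression line:
S_c = C_c·H/(1+e₀)·log₁₀(σ'_f/σ'_0) = 0.36×3.5/(1+0.89)×log₁₀(91.139/33.908)
    = 0.66667 × 0.4294 = 0.2863 m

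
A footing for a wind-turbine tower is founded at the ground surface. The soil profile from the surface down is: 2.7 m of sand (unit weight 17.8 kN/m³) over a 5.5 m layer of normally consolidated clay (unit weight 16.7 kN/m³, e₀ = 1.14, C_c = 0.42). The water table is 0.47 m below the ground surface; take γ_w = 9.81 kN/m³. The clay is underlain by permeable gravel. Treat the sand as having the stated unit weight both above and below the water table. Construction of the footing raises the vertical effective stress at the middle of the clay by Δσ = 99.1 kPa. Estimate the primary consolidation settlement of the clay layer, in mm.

S_c ≈ 545 mm

Mid-depth of clay below the ground surface: z = 2.7 + 5.5/2 = 5.45 m.
Total vertical stress at mid-clay: σ_v = 17.8×2.7 + 16.7×2.75 = 93.985 kPa.
Pore pressure: u = 9.81×(5.45 − 0.47) = 48.854 kPa.
Initial effective stress: σ'_0 = σ_v − u = 93.985 − 48.854 = 45.131 kPa.
Final effective stress: σ'_f = σ'_0 + Δσ = 45.131 + 99.1 = 144.23 kPa.
Normally consolidated clay, so the full stress increment lies on the virgin compression line:
S_c = C_c·H/(1+e₀)·log₁₀(σ'_f/σ'_0) = 0.42×5.5/(1+1.14)×log₁₀(144.23/45.131)
    = 1.0794 × 0.50458 = 0.5446 m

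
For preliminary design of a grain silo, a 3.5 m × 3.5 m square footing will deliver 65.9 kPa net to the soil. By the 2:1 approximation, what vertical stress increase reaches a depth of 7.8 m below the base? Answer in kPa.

Δσ_z ≈ 6.32 kPa

By the 2:1 method the load spreads at 1 horizontal : 2 vertical, so at depth z the loaded area has grown by z in each plan dimension:
Δσ = qBL/((B+z)(L+z)) = 65.9×3.5×3.5/((3.5+7.8)(3.5+7.8)) = 6.3221 kPa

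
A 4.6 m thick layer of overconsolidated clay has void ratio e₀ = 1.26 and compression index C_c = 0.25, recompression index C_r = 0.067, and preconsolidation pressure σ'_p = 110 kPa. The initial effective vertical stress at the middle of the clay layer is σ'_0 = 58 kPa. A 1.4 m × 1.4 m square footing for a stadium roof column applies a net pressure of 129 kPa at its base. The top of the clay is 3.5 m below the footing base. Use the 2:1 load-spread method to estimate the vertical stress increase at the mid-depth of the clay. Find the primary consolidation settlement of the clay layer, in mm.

S_c ≈ 4.78 mm

Mid-depth of clay below the footing base: z = 3.5 + 4.6/2 = 5.8 m.
Stress increase at mid-clay by the 2:1 spreading method:
Δσ = qBL/((B+z)(L+z)) = 129×1.4×1.4/((1.4+5.8)(1.4+5.8)) = 4.8773 kPa
Final effective stress: σ'_f = 58 + 4.8773 = 62.877 kPa.
σ'_f = 62.877 ≤ σ'_p = 110 kPa, so the clay remains overconsolidated and only the recompression index applies:
S_c = C_r·H/(1+e₀)·log₁₀(σ'_f/σ'_0) = 0.067×4.6/2.26×log₁₀(62.877/58)
    = 0.13637 × 0.035064 = 0.004782 m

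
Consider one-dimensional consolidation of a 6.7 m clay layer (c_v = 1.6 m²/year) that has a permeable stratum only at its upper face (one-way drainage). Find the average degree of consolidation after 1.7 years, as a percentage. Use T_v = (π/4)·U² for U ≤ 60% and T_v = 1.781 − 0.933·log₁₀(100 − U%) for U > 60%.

U ≈ 27.8 %

Drainage path length: H_d = H = 6.7 m (single drainage).
T_v = c_v·t/H_d² = 1.6×1.7/6.7² = 0.060593.
T_v = 0.060593 corresponds to the U ≤ 60% branch:
U = √(4T_v/π) = 0.2778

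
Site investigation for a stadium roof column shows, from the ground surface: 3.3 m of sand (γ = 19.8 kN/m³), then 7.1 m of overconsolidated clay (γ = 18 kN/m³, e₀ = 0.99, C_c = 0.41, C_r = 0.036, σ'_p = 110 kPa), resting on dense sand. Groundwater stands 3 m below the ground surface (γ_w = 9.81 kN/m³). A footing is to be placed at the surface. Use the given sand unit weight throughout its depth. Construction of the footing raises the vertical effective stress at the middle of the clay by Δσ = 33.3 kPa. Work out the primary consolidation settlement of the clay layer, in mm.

Mid-depth of clay below the ground surface: z = 3.3 + 7.1/2 = 6.85 m.
Total vertical stress at mid-clay: σ_v = 19.8×3.3 + 18×3.55 = 129.24 kPa.
Pore pressure: u = 9.81×(6.85 − 3) = 37.769 kPa.
Initial effective stress: σ'_0 = σ_v − u = 129.24 − 37.769 = 91.471 kPa.
Final effective stress: σ'_f = 91.471 + 33.3 = 124.77 kPa.
σ'_f = 124.77 > σ'_p = 110 kPa, so the stress path crosses the preconsolidation pressure — recompression up to σ'_p, then virgin compression beyond:
S_c = H/(1+e₀)·[C_r·log₁₀(σ'_p/σ'_0) + C_c·log₁₀(σ'_f/σ'_p)]
    = 7.1/1.99 × [0.036×log₁₀(110/91.471) + 0.41×log₁₀(124.77/110)]
    = 3.5678 × [0.0028839 + 0.022434] = 0.09033 m

S_c ≈ 90.3 mm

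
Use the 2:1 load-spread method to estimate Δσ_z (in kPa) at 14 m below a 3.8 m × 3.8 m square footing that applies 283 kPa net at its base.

By the 2:1 method the load spreads at 1 horizontal : 2 vertical, so at depth z the loaded area has grown by z in each plan dimension:
Δσ = qBL/((B+z)(L+z)) = 283×3.8×3.8/((3.8+14)(3.8+14)) = 12.898 kPa

Δσ_z ≈ 12.9 kPa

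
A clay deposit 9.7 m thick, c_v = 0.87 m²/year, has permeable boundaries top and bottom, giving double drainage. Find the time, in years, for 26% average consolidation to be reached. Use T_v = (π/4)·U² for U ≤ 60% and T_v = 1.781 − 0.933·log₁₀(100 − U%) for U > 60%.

t ≈ 1.44 years

Drainage path length: H_d = H/2 = 4.85 m (double drainage).
U ≤ 60%: T_v = (π/4)·U² = (π/4)×0.26² = 0.053093.
t = T_v·H_d²/c_v = 0.053093×4.85²/0.87 = 1.435 years.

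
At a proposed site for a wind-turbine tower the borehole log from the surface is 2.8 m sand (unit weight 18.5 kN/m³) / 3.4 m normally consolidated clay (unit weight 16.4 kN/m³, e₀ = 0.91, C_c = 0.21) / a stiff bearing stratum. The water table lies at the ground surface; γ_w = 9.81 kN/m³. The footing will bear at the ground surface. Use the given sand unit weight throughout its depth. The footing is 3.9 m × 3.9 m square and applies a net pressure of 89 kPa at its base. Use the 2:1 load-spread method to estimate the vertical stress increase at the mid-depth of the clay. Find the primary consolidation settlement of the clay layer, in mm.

S_c ≈ 70.1 mm

Mid-depth of clay below the ground surface: z = 2.8 + 3.4/2 = 4.5 m.
Total vertical stress at mid-clay: σ_v = 18.5×2.8 + 16.4×1.7 = 79.68 kPa.
Pore pressure: u = 9.81×(4.5 − 0) = 44.145 kPa.
Initial effective stress: σ'_0 = σ_v − u = 79.68 − 44.145 = 35.535 kPa.
Stress increase at mid-clay by the 2:1 spreading method:
Δσ = qBL/((B+z)(L+z)) = 89×3.9×3.9/((3.9+4.5)(3.9+4.5)) = 19.185 kPa
Final effective stress: σ'_f = σ'_0 + Δσ = 35.535 + 19.185 = 54.72 kPa.
Normally consolidated clay, so the full stress increment lies on the virgin compression line:
S_c = C_c·H/(1+e₀)·log₁₀(σ'_f/σ'_0) = 0.21×3.4/(1+0.91)×log₁₀(54.72/35.535)
    = 0.37382 × 0.18749 = 0.07009 m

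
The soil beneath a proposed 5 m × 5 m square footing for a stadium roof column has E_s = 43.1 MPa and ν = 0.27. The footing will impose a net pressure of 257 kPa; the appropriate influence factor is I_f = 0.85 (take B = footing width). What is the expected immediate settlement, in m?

Immediate (elastic) settlement: S_e = q·B·(1−ν²)/E_s · I_f.
E_s = 43.1 MPa = 43100 kPa.
S_e = 257 × 5 × (1 − 0.27²) / 43100 × 0.85
    = 257 × 5 × 0.9271 / 43100 × 0.85
    = 0.02349 m

S_e ≈ 0.0235 m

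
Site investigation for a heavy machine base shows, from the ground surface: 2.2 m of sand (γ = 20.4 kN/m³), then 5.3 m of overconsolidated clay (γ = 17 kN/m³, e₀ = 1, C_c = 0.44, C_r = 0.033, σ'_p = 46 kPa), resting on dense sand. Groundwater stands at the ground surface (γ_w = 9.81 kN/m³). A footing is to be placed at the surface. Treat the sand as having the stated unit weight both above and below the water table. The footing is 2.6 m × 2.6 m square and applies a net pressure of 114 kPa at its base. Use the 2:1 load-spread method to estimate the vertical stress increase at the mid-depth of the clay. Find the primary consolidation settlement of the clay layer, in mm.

Mid-depth of clay below the ground surface: z = 2.2 + 5.3/2 = 4.85 m.
Total vertical stress at mid-clay: σ_v = 20.4×2.2 + 17×2.65 = 89.93 kPa.
Pore pressure: u = 9.81×(4.85 − 0) = 47.578 kPa.
Initial effective stress: σ'_0 = σ_v − u = 89.93 − 47.578 = 42.352 kPa.
Stress increase at mid-clay by the 2:1 spreading method:
Δσ = qBL/((B+z)(L+z)) = 114×2.6×2.6/((2.6+4.85)(2.6+4.85)) = 13.885 kPa
Final effective stress: σ'_f = 42.352 + 13.885 = 56.237 kPa.
σ'_f = 56.237 > σ'_p = 46 kPa, so the stress path crosses the preconsolidation pressure — recompression up to σ'_p, then virgin compression beyond:
S_c = H/(1+e₀)·[C_r·log₁₀(σ'_p/σ'_0) + C_c·log₁₀(σ'_f/σ'_p)]
    = 5.3/2 × [0.033×log₁₀(46/42.352) + 0.44×log₁₀(56.237/46)]
    = 2.65 × [0.0011842 + 0.038396] = 0.1049 m

S_c ≈ 105 mm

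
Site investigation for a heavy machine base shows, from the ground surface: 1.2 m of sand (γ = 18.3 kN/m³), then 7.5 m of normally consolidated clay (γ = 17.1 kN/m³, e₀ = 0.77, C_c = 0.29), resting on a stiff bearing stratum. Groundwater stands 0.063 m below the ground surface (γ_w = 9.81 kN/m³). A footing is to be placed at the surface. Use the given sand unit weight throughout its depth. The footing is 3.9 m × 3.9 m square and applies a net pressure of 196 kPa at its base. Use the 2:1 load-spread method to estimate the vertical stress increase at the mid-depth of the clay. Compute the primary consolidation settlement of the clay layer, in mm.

S_c ≈ 369 mm

Mid-depth of clay below the ground surface: z = 1.2 + 7.5/2 = 4.95 m.
Total vertical stress at mid-clay: σ_v = 18.3×1.2 + 17.1×3.75 = 86.085 kPa.
Pore pressure: u = 9.81×(4.95 − 0.063) = 47.941 kPa.
Initial effective stress: σ'_0 = σ_v − u = 86.085 − 47.941 = 38.144 kPa.
Stress increase at mid-clay by the 2:1 spreading method:
Δσ = qBL/((B+z)(L+z)) = 196×3.9×3.9/((3.9+4.95)(3.9+4.95)) = 38.063 kPa
Final effective stress: σ'_f = σ'_0 + Δσ = 38.144 + 38.063 = 76.207 kPa.
Normally consolidated clay, so the full stress increment lies on the virgin compression line:
S_c = C_c·H/(1+e₀)·log₁₀(σ'_f/σ'_0) = 0.29×7.5/(1+0.77)×log₁₀(76.207/38.144)
    = 1.2288 × 0.30057 = 0.3693 m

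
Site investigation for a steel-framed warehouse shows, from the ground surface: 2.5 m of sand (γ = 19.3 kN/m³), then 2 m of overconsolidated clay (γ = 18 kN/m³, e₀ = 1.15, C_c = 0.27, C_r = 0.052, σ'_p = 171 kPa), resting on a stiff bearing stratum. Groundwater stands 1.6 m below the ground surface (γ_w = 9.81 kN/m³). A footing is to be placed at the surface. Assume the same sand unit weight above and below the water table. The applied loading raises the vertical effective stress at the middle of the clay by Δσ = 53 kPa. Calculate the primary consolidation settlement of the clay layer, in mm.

Mid-depth of clay below the ground surface: z = 2.5 + 2/2 = 3.5 m.
Total vertical stress at mid-clay: σ_v = 19.3×2.5 + 18×1 = 66.25 kPa.
Pore pressure: u = 9.81×(3.5 − 1.6) = 18.639 kPa.
Initial effective stress: σ'_0 = σ_v − u = 66.25 − 18.639 = 47.611 kPa.
Final effective stress: σ'_f = 47.611 + 53 = 100.61 kPa.
σ'_f = 100.61 ≤ σ'_p = 171 kPa, so the clay remains overconsolidated and only the recompression index applies:
S_c = C_r·H/(1+e₀)·log₁₀(σ'_f/σ'_0) = 0.052×2/2.15×log₁₀(100.61/47.611)
    = 0.048372 × 0.32493 = 0.01572 m

S_c ≈ 15.7 mm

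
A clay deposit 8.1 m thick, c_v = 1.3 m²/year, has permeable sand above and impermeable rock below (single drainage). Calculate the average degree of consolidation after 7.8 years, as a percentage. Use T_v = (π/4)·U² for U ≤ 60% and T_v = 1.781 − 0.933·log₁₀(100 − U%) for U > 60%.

Drainage path length: H_d = H = 8.1 m (single drainage).
T_v = c_v·t/H_d² = 1.3×7.8/8.1² = 0.15455.
T_v = 0.15455 corresponds to the U ≤ 60% branch:
U = √(4T_v/π) = 0.4436

U ≈ 44.4 %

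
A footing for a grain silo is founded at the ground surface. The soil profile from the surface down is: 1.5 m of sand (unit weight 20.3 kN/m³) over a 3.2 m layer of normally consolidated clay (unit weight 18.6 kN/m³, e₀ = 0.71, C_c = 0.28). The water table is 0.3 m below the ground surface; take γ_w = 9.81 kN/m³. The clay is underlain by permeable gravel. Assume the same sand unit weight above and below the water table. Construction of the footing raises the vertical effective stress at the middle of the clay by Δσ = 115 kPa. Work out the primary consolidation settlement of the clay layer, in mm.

S_c ≈ 343 mm

Mid-depth of clay below the ground surface: z = 1.5 + 3.2/2 = 3.1 m.
Total vertical stress at mid-clay: σ_v = 20.3×1.5 + 18.6×1.6 = 60.21 kPa.
Pore pressure: u = 9.81×(3.1 − 0.3) = 27.468 kPa.
Initial effective stress: σ'_0 = σ_v − u = 60.21 − 27.468 = 32.742 kPa.
Final effective stress: σ'_f = σ'_0 + Δσ = 32.742 + 115 = 147.74 kPa.
Normally consolidated clay, so the full stress increment lies on the virgin compression line:
S_c = C_c·H/(1+e₀)·log₁₀(σ'_f/σ'_0) = 0.28×3.2/(1+0.71)×log₁₀(147.74/32.742)
    = 0.52398 × 0.65439 = 0.3429 m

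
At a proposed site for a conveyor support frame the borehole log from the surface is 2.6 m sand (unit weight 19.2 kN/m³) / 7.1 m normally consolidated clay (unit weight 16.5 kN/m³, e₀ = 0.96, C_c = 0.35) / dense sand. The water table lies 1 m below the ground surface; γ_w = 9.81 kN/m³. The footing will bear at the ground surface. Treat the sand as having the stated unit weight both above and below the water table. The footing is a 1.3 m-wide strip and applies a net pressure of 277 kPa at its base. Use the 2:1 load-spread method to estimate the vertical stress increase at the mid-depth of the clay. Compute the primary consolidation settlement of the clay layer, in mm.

Mid-depth of clay below the ground surface: z = 2.6 + 7.1/2 = 6.15 m.
Total vertical stress at mid-clay: σ_v = 19.2×2.6 + 16.5×3.55 = 108.5 kPa.
Pore pressure: u = 9.81×(6.15 − 1) = 50.522 kPa.
Initial effective stress: σ'_0 = σ_v − u = 108.5 − 50.522 = 57.978 kPa.
Stress increase at mid-clay by the 2:1 spreading method:
Δσ = qB/(B+z) = 277×1.3/(1.3+6.15) = 48.336 kPa
Final effective stress: σ'_f = σ'_0 + Δσ = 57.978 + 48.336 = 106.31 kPa.
Normally consolidated clay, so the full stress increment lies on the virgin compression line:
S_c = C_c·H/(1+e₀)·log₁₀(σ'_f/σ'_0) = 0.35×7.1/(1+0.96)×log₁₀(106.31/57.978)
    = 1.2679 × 0.26331 = 0.3339 m

S_c ≈ 334 mm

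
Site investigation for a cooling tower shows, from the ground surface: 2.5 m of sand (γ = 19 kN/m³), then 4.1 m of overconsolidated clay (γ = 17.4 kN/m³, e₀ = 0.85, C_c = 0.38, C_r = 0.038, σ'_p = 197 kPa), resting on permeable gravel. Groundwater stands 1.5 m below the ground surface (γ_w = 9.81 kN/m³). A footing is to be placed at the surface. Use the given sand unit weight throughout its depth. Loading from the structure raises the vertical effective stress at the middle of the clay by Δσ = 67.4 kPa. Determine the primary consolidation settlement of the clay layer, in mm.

S_c ≈ 29.9 mm

Mid-depth of clay below the ground surface: z = 2.5 + 4.1/2 = 4.55 m.
Total vertical stress at mid-clay: σ_v = 19×2.5 + 17.4×2.05 = 83.17 kPa.
Pore pressure: u = 9.81×(4.55 − 1.5) = 29.921 kPa.
Initial effective stress: σ'_0 = σ_v − u = 83.17 − 29.921 = 53.249 kPa.
Final effective stress: σ'_f = 53.249 + 67.4 = 120.65 kPa.
σ'_f = 120.65 ≤ σ'_p = 197 kPa, so the clay remains overconsolidated and only the recompression index applies:
S_c = C_r·H/(1+e₀)·log₁₀(σ'_f/σ'_0) = 0.038×4.1/1.85×log₁₀(120.65/53.249)
    = 0.084216 × 0.35522 = 0.02992 m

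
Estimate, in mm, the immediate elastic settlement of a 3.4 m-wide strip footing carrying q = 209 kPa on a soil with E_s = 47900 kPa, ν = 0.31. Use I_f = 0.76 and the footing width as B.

Immediate (elastic) settlement: S_e = q·B·(1−ν²)/E_s · I_f.
S_e = 209 × 3.4 × (1 − 0.31²) / 47900 × 0.76
    = 209 × 3.4 × 0.9039 / 47900 × 0.76
    = 0.01019 m = 10.19 mm

S_e ≈ 10.2 mm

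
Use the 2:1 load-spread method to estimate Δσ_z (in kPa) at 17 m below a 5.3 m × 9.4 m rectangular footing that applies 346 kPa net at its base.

By the 2:1 method the load spreads at 1 horizontal : 2 vertical, so at depth z the loaded area has grown by z in each plan dimension:
Δσ = qBL/((B+z)(L+z)) = 346×5.3×9.4/((5.3+17)(9.4+17)) = 29.28 kPa

Δσ_z ≈ 29.3 kPa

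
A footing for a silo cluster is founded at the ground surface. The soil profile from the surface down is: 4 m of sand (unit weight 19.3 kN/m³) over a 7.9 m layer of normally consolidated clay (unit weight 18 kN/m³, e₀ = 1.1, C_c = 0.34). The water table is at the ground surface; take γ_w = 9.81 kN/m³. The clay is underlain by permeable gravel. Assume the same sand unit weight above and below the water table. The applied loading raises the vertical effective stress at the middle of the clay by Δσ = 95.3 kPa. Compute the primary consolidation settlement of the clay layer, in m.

Mid-depth of clay below the ground surface: z = 4 + 7.9/2 = 7.95 m.
Total vertical stress at mid-clay: σ_v = 19.3×4 + 18×3.95 = 148.3 kPa.
Pore pressure: u = 9.81×(7.95 − 0) = 77.99 kPa.
Initial effective stress: σ'_0 = σ_v − u = 148.3 − 77.99 = 70.31 kPa.
Final effective stress: σ'_f = σ'_0 + Δσ = 70.31 + 95.3 = 165.61 kPa.
Normally consolidated clay, so the full stress increment lies on the virgin compression line:
S_c = C_c·H/(1+e₀)·log₁₀(σ'_f/σ'_0) = 0.34×7.9/(1+1.1)×log₁₀(165.61/70.31)
    = 1.279 × 0.37207 = 0.4759 m

S_c ≈ 0.476 m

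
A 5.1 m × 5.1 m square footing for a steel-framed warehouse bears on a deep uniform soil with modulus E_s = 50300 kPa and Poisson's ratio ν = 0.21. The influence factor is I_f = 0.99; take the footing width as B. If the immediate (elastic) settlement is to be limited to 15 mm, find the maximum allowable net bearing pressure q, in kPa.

S_e = q·B·(1−ν²)/E_s · I_f  ⇒  q = S_e·E_s / (B·(1−ν²)·I_f).
q = 0.015 × 50300 / (5.1 × 0.9559 × 0.99) = 156.3 kPa

q ≈ 156 kPa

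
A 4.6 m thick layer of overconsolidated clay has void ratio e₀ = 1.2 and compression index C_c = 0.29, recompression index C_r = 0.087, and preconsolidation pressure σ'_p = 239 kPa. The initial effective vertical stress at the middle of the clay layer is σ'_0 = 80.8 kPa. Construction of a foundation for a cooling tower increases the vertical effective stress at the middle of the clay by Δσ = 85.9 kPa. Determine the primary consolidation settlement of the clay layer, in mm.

Final effective stress: σ'_f = 80.8 + 85.9 = 166.7 kPa.
σ'_f = 166.7 ≤ σ'_p = 239 kPa, so the clay remains overconsolidated and only the recompression index applies:
S_c = C_r·H/(1+e₀)·log₁₀(σ'_f/σ'_0) = 0.087×4.6/2.2×log₁₀(166.7/80.8)
    = 0.18191 × 0.31452 = 0.05721 m

S_c ≈ 57.2 mm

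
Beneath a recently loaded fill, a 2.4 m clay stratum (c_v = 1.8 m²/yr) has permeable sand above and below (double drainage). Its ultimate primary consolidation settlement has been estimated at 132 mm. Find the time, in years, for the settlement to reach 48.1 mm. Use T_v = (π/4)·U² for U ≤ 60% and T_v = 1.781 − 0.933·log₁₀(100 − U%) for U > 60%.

Drainage path length: H_d = H/2 = 1.2 m (double drainage).
U = S(t)/S_ult = 48.1/132 = 0.3644.
U ≤ 60%: T_v = (π/4)·U² = (π/4)×0.36439² = 0.10429.
t = T_v·H_d²/c_v = 0.10429×1.2²/1.8 = 0.08343 years.

t ≈ 0.0834 years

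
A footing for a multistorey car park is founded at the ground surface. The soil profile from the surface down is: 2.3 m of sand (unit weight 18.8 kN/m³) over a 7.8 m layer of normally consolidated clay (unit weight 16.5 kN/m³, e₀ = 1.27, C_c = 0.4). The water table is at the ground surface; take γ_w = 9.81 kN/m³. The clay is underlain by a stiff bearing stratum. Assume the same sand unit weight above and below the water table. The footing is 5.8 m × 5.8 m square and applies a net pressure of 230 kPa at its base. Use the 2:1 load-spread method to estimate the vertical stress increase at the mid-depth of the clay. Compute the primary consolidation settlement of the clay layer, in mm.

Mid-depth of clay below the ground surface: z = 2.3 + 7.8/2 = 6.2 m.
Total vertical stress at mid-clay: σ_v = 18.8×2.3 + 16.5×3.9 = 107.59 kPa.
Pore pressure: u = 9.81×(6.2 − 0) = 60.822 kPa.
Initial effective stress: σ'_0 = σ_v − u = 107.59 − 60.822 = 46.768 kPa.
Stress increase at mid-clay by the 2:1 spreading method:
Δσ = qBL/((B+z)(L+z)) = 230×5.8×5.8/((5.8+6.2)(5.8+6.2)) = 53.731 kPa
Final effective stress: σ'_f = σ'_0 + Δσ = 46.768 + 53.731 = 100.5 kPa.
Normally consolidated clay, so the full stress increment lies on the virgin compression line:
S_c = C_c·H/(1+e₀)·log₁₀(σ'_f/σ'_0) = 0.4×7.8/(1+1.27)×log₁₀(100.5/46.768)
    = 1.3744 × 0.33222 = 0.4566 m

S_c ≈ 457 mm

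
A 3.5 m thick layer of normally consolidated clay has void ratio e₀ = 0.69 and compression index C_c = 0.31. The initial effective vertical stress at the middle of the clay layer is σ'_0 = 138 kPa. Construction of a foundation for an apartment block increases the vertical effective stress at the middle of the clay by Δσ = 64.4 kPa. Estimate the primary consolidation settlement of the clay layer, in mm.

Final effective stress: σ'_f = σ'_0 + Δσ = 138 + 64.4 = 202.4 kPa.
Normally consolidated clay, so the full stress increment lies on the virgin compression line:
S_c = C_c·H/(1+e₀)·log₁₀(σ'_f/σ'_0) = 0.31×3.5/(1+0.69)×log₁₀(202.4/138)
    = 0.64201 × 0.16633 = 0.1068 m

S_c ≈ 107 mm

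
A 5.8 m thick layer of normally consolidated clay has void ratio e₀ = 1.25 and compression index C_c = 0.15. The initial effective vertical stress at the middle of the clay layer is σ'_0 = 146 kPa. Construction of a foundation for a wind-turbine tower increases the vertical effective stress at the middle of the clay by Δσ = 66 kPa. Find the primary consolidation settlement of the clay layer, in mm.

S_c ≈ 62.6 mm

Final effective stress: σ'_f = σ'_0 + Δσ = 146 + 66 = 212 kPa.
Normally consolidated clay, so the full stress increment lies on the virgin compression line:
S_c = C_c·H/(1+e₀)·log₁₀(σ'_f/σ'_0) = 0.15×5.8/(1+1.25)×log₁₀(212/146)
    = 0.38667 × 0.16198 = 0.06263 m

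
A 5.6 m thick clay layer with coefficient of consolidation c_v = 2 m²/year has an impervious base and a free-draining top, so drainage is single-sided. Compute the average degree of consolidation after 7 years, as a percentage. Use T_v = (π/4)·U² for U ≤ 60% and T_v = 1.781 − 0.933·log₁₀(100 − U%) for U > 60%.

Drainage path length: H_d = H = 5.6 m (single drainage).
T_v = c_v·t/H_d² = 2×7/5.6² = 0.44643.
T_v = 0.44643 corresponds to the U > 60% branch:
U = 1 − 10^((1.781 − T_v)/0.933)/100 = 0.7306

U ≈ 73.1 %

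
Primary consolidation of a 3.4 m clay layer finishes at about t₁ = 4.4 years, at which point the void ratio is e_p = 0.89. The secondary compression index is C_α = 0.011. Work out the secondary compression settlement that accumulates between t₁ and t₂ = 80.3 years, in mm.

S_s ≈ 25 mm

Secondary compression: S_s = C_α·H/(1+e_p)·log₁₀(t₂/t₁)
S_s = 0.011×3.4/(1+0.89)×log₁₀(80.3/4.4)
    = 0.01979 × 1.261 = 0.02496 m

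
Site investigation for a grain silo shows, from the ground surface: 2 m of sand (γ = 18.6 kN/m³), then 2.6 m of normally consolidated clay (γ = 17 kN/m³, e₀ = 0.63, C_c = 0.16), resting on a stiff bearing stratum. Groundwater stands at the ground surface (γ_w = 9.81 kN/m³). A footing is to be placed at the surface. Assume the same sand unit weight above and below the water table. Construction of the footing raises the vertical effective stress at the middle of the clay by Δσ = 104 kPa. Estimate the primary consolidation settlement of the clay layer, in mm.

Mid-depth of clay below the ground surface: z = 2 + 2.6/2 = 3.3 m.
Total vertical stress at mid-clay: σ_v = 18.6×2 + 17×1.3 = 59.3 kPa.
Pore pressure: u = 9.81×(3.3 − 0) = 32.373 kPa.
Initial effective stress: σ'_0 = σ_v − u = 59.3 − 32.373 = 26.927 kPa.
Final effective stress: σ'_f = σ'_0 + Δσ = 26.927 + 104 = 130.93 kPa.
Normally consolidated clay, so the full stress increment lies on the virgin compression line:
S_c = C_c·H/(1+e₀)·log₁₀(σ'_f/σ'_0) = 0.16×2.6/(1+0.63)×log₁₀(130.93/26.927)
    = 0.25521 × 0.68685 = 0.1753 m

S_c ≈ 175 mm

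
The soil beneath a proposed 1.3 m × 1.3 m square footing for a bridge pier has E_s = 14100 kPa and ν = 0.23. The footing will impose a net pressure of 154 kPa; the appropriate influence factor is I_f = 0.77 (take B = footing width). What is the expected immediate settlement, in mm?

Immediate (elastic) settlement: S_e = q·B·(1−ν²)/E_s · I_f.
S_e = 154 × 1.3 × (1 − 0.23²) / 14100 × 0.77
    = 154 × 1.3 × 0.9471 / 14100 × 0.77
    = 0.01035 m = 10.35 mm

S_e ≈ 10.4 mm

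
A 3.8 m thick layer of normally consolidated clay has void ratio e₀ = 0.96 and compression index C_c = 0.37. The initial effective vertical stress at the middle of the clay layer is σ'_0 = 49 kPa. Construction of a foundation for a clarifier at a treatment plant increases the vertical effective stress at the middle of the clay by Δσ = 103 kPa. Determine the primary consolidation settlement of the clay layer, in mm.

Final effective stress: σ'_f = σ'_0 + Δσ = 49 + 103 = 152 kPa.
Normally consolidated clay, so the full stress increment lies on the virgin compression line:
S_c = C_c·H/(1+e₀)·log₁₀(σ'_f/σ'_0) = 0.37×3.8/(1+0.96)×log₁₀(152/49)
    = 0.71735 × 0.49165 = 0.3527 m

S_c ≈ 353 mm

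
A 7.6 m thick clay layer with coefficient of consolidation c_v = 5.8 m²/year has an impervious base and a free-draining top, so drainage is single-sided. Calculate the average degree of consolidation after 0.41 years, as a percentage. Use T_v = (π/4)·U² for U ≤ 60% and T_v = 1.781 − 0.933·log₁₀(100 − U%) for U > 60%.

U ≈ 22.9 %

Drainage path length: H_d = H = 7.6 m (single drainage).
T_v = c_v·t/H_d² = 5.8×0.41/7.6² = 0.04117.
T_v = 0.04117 corresponds to the U ≤ 60% branch:
U = √(4T_v/π) = 0.229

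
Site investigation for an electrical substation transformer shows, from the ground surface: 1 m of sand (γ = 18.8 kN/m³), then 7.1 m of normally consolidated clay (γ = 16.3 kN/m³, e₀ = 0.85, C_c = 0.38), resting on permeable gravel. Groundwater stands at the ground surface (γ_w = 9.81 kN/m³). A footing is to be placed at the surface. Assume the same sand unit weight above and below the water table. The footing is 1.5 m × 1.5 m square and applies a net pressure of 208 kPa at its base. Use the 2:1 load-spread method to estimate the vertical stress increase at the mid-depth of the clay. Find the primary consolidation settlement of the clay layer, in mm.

Mid-depth of clay below the ground surface: z = 1 + 7.1/2 = 4.55 m.
Total vertical stress at mid-clay: σ_v = 18.8×1 + 16.3×3.55 = 76.665 kPa.
Pore pressure: u = 9.81×(4.55 − 0) = 44.636 kPa.
Initial effective stress: σ'_0 = σ_v − u = 76.665 − 44.636 = 32.029 kPa.
Stress increase at mid-clay by the 2:1 spreading method:
Δσ = qBL/((B+z)(L+z)) = 208×1.5×1.5/((1.5+4.55)(1.5+4.55)) = 12.786 kPa
Final effective stress: σ'_f = σ'_0 + Δσ = 32.029 + 12.786 = 44.815 kPa.
Normally consolidated clay, so the full stress increment lies on the virgin compression line:
S_c = C_c·H/(1+e₀)·log₁₀(σ'_f/σ'_0) = 0.38×7.1/(1+0.85)×log₁₀(44.815/32.029)
    = 1.4584 × 0.14588 = 0.2128 m

S_c ≈ 213 mm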